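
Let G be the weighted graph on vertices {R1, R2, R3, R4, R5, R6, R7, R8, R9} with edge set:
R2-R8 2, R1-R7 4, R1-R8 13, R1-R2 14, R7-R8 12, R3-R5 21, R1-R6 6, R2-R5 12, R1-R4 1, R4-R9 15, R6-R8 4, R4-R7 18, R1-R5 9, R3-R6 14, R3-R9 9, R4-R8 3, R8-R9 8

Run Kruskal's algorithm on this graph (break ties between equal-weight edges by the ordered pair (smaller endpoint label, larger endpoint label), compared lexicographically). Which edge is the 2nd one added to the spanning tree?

R2-R8

Kruskal's algorithm — process edges by increasing weight (ties by edge label):
R1-R4 (1): add — endpoints in different components.
R2-R8 (2): add — endpoints in different components.
R4-R8 (3): add — endpoints in different components.
R1-R7 (4): add — endpoints in different components.
R6-R8 (4): add — endpoints in different components.
R1-R6 (6): skip — R1 and R6 already connected.
R8-R9 (8): add — endpoints in different components.
R1-R5 (9): add — endpoints in different components.
R3-R9 (9): add — endpoints in different components.
The 2nd edge added is R2-R8.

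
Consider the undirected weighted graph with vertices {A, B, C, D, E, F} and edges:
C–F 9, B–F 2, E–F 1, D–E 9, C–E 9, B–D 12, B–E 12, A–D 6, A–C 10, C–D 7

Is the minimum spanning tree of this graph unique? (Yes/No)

No

Kruskal's algorithm — process edges by increasing weight (ties by edge label):
E–F (1): add. Components now {A} {B} {C} {D} {E,F}
B–F (2): add. Components now {A} {B,E,F} {C} {D}
A–D (6): add. Components now {A,D} {B,E,F} {C}
C–D (7): add. Components now {A,C,D} {B,E,F}
C–E (9): add. Components now {A,B,C,D,E,F}
Non-tree edge D–E has weight 9, equal to the heaviest edge on its tree cycle — swapping gives another MST of the same weight. Not unique.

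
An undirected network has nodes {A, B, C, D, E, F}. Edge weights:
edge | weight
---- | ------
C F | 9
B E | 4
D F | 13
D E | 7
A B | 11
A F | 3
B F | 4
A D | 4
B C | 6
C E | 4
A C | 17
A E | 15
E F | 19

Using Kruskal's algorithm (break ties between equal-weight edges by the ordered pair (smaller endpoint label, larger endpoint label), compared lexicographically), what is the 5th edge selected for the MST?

Kruskal's algorithm — process edges by increasing weight (ties by edge label):
A F (3): add. Components now {A,F} {B} {C} {D} {E}
A D (4): add. Components now {A,D,F} {B} {C} {E}
B E (4): add. Components now {A,D,F} {B,E} {C}
B F (4): add. Components now {A,B,D,E,F} {C}
C E (4): add. Components now {A,B,C,D,E,F}
The 5th edge added is C E.

C-E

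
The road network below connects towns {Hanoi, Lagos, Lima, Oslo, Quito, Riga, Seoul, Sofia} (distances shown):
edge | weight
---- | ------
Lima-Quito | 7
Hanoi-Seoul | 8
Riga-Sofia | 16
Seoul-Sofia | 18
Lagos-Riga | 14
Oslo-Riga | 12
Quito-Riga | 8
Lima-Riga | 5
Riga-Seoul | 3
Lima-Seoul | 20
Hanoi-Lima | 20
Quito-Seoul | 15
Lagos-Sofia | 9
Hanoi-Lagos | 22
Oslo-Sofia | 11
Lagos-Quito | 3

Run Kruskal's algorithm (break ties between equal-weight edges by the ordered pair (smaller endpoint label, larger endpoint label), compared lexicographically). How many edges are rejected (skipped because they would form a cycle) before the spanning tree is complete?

1

Kruskal's algorithm — process edges by increasing weight (ties by edge label):
Lagos-Quito (3): add — endpoints in different components.
Riga-Seoul (3): add — endpoints in different components.
Lima-Riga (5): add — endpoints in different components.
Lima-Quito (7): add — endpoints in different components.
Hanoi-Seoul (8): add — endpoints in different components.
Quito-Riga (8): skip — Riga and Quito already connected.
Lagos-Sofia (9): add — endpoints in different components.
Oslo-Sofia (11): add — endpoints in different components.
Edges rejected before the tree was complete: 1.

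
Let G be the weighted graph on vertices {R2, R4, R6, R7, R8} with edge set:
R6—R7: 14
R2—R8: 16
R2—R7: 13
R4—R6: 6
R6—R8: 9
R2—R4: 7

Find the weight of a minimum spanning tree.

Prim, starting at R8.
Step 1: frontier [R6—R8 9, R2—R8 16] → take R6—R8 (9); add R6.
Step 2: frontier [R4—R6 6, R6—R7 14, R2—R8 16] → take R4—R6 (6); add R4.
Step 3: frontier [R2—R4 7, R6—R7 14, R2—R8 16] → take R2—R4 (7); add R2.
Step 4: frontier [R2—R7 13, R6—R7 14] → take R2—R7 (13); add R7.
MST edges: R6—R8, R4—R6, R2—R4, R2—R7; total weight 9+6+7+13 = 35.

35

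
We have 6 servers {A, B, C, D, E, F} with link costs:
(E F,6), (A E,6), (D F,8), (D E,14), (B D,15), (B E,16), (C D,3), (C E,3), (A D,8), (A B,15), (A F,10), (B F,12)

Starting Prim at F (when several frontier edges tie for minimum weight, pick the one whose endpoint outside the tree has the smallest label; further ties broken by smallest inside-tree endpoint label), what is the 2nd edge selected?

Grow the tree from F using Prim:
Step 1: frontier [E F 6, D F 8, A F 10, B F 12] → take E F (6); add E.
Step 2: frontier [C E 3, A E 6, D E 14, B E 16, D F 8, A F 10, B F 12] → take C E (3); add C.
Step 3: frontier [C D 3, A E 6, D E 14, B E 16, D F 8, A F 10, B F 12] → take C D (3); add D.
Step 4: frontier [A D 8, B D 15, A E 6, B E 16, A F 10, B F 12] → take A E (6); add A.
Step 5: frontier [A B 15, B D 15, B E 16, B F 12] → take B F (12); add B.
The 2nd edge added is C E.

C-E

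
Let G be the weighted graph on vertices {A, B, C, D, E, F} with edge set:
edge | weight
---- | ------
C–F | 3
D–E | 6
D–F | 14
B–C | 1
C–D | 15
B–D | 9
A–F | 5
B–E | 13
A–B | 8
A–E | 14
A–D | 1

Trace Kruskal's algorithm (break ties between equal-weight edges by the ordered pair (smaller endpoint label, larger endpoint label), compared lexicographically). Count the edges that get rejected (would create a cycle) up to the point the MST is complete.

Sort edges by weight, then run Kruskal:
A–D (1): add. Components now {A,D} {B} {C} {E} {F}
B–C (1): add. Components now {A,D} {B,C} {E} {F}
C–F (3): add. Components now {A,D} {B,C,F} {E}
A–F (5): add. Components now {A,B,C,D,F} {E}
D–E (6): add. Components now {A,B,C,D,E,F}
Edges rejected before the tree was complete: 0.

0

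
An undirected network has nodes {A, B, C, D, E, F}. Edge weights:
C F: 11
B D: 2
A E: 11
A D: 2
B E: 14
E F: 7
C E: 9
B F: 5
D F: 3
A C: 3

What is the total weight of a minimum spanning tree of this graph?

Prim's algorithm from D:
Step 1: cheapest edge leaving the tree is A D (2); add A.
Step 2: cheapest edge leaving the tree is B D (2); add B.
Step 3: cheapest edge leaving the tree is A C (3); add C.
Step 4: cheapest edge leaving the tree is D F (3); add F.
Step 5: cheapest edge leaving the tree is E F (7); add E.
MST edges: A D, B D, A C, D F, E F; total weight 2+2+3+3+7 = 17.

17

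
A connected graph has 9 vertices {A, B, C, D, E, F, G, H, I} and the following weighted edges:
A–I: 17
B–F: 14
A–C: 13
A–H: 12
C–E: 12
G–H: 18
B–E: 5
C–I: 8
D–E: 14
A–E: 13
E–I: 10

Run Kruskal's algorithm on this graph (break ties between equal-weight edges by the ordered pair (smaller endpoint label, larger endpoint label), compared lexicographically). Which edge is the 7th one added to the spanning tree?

D-E

Sort edges by weight, then run Kruskal:
B–E (5): add — endpoints in different components.
C–I (8): add — endpoints in different components.
E–I (10): add — endpoints in different components.
A–H (12): add — endpoints in different components.
C–E (12): skip — C and E already connected.
A–C (13): add — endpoints in different components.
A–E (13): skip — A and E already connected.
B–F (14): add — endpoints in different components.
D–E (14): add — endpoints in different components.
A–I (17): skip — A and I already connected.
G–H (18): add — endpoints in different components.
The 7th edge added is D–E.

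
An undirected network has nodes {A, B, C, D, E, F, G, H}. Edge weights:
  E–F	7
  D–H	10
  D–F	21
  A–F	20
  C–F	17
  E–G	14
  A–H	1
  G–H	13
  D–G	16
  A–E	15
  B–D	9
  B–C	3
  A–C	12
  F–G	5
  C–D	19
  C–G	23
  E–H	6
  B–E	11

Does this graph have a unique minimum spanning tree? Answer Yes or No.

Yes

Kruskal's algorithm — process edges by increasing weight (ties by edge label):
A–H (1): add — endpoints in different components.
B–C (3): add — endpoints in different components.
F–G (5): add — endpoints in different components.
E–H (6): add — endpoints in different components.
E–F (7): add — endpoints in different components.
B–D (9): add — endpoints in different components.
D–H (10): add — endpoints in different components.
Every non-tree edge has weight strictly greater than the heaviest edge on the tree path between its endpoints, so the MST is unique.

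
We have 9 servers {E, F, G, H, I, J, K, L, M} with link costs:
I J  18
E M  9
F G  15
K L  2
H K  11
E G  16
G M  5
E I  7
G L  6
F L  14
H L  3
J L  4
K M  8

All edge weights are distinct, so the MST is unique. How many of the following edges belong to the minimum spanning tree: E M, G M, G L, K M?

3

Kruskal: consider edges lightest-first.
K L (2): add — endpoints in different components.
H L (3): add — endpoints in different components.
J L (4): add — endpoints in different components.
G M (5): add — endpoints in different components.
G L (6): add — endpoints in different components.
E I (7): add — endpoints in different components.
K M (8): skip — K and M already connected.
E M (9): add — endpoints in different components.
H K (11): skip — H and K already connected.
F L (14): add — endpoints in different components.
MST edge set: {K L, H L, J L, G M, G L, E I, E M, F L}.
Of the listed edges, {E M, G M, G L} are in the MST → 3.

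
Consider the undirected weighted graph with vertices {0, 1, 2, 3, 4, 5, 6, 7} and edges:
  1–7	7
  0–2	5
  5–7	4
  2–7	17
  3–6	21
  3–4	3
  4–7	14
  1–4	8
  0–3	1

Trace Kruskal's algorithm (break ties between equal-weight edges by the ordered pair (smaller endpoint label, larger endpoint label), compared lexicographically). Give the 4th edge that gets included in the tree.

Kruskal: consider edges lightest-first.
0–3 (1): add — endpoints in different components.
3–4 (3): add — endpoints in different components.
5–7 (4): add — endpoints in different components.
0–2 (5): add — endpoints in different components.
1–7 (7): add — endpoints in different components.
1–4 (8): add — endpoints in different components.
4–7 (14): skip — 4 and 7 already connected.
2–7 (17): skip — 2 and 7 already connected.
3–6 (21): add — endpoints in different components.
The 4th edge added is 0–2.

0-2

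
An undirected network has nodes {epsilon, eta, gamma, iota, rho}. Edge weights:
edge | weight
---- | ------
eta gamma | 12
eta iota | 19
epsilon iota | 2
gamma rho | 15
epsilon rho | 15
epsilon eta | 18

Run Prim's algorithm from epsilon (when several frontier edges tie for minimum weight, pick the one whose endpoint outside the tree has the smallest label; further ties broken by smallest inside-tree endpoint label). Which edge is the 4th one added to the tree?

eta-gamma

Grow the tree from epsilon using Prim:
Step 1: frontier [epsilon iota 2, epsilon rho 15, epsilon eta 18] → take epsilon iota (2); add iota.
Step 2: frontier [epsilon rho 15, epsilon eta 18, eta iota 19] → take epsilon rho (15); add rho.
Step 3: frontier [epsilon eta 18, eta iota 19, gamma rho 15] → take gamma rho (15); add gamma.
Step 4: frontier [epsilon eta 18, eta gamma 12, eta iota 19] → take eta gamma (12); add eta.
The 4th edge added is eta gamma.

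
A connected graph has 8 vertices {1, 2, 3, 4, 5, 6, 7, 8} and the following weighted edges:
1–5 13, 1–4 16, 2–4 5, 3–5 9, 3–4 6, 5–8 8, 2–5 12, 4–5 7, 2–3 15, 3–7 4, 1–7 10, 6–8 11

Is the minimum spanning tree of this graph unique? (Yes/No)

Yes

Kruskal: consider edges lightest-first.
3–7 (4): add — endpoints in different components.
2–4 (5): add — endpoints in different components.
3–4 (6): add — endpoints in different components.
4–5 (7): add — endpoints in different components.
5–8 (8): add — endpoints in different components.
3–5 (9): skip — 3 and 5 already connected.
1–7 (10): add — endpoints in different components.
6–8 (11): add — endpoints in different components.
Every non-tree edge has weight strictly greater than the heaviest edge on the tree path between its endpoints, so the MST is unique.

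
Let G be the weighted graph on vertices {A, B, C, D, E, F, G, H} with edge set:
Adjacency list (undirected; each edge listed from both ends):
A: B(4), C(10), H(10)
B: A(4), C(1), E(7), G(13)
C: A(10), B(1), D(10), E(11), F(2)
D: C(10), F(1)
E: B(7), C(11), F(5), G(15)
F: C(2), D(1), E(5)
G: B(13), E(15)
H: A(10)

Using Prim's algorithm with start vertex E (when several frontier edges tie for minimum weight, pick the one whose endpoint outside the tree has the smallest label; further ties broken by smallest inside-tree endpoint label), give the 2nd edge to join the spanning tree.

Prim, starting at E.
Step 1: frontier [E-F 5, B-E 7, C-E 11, E-G 15] → take E-F (5); add F.
Step 2: frontier [B-E 7, C-E 11, E-G 15, D-F 1, C-F 2] → take D-F (1); add D.
Step 3: frontier [C-D 10, B-E 7, C-E 11, E-G 15, C-F 2] → take C-F (2); add C.
Step 4: frontier [B-C 1, A-C 10, B-E 7, E-G 15] → take B-C (1); add B.
Step 5: frontier [A-B 4, B-G 13, A-C 10, E-G 15] → take A-B (4); add A.
Step 6: frontier [A-H 10, B-G 13, E-G 15] → take A-H (10); add H.
Step 7: frontier [B-G 13, E-G 15] → take B-G (13); add G.
The 2nd edge added is D-F.

D-F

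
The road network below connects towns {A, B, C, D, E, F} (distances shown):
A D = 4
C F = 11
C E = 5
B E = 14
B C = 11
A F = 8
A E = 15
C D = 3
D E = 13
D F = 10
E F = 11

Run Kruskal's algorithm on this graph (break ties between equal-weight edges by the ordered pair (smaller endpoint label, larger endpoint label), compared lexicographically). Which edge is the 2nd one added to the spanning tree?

Kruskal: consider edges lightest-first.
C D (3): add. Components now {A} {B} {C,D} {E} {F}
A D (4): add. Components now {A,C,D} {B} {E} {F}
C E (5): add. Components now {A,C,D,E} {B} {F}
A F (8): add. Components now {A,C,D,E,F} {B}
D F (10): skip — D and F already connected.
B C (11): add. Components now {A,B,C,D,E,F}
The 2nd edge added is A D.

A-D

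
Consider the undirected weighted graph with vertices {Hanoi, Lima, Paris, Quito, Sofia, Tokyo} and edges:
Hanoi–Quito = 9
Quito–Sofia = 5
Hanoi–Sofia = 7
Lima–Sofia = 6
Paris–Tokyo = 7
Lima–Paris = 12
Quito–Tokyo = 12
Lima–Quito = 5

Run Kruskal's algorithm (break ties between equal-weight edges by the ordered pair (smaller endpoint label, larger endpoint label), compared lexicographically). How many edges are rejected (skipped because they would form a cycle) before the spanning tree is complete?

Kruskal: consider edges lightest-first.
Lima–Quito (5): add. Components now {Paris} {Sofia} {Tokyo} {Hanoi} {Lima,Quito}
Quito–Sofia (5): add. Components now {Paris} {Lima,Quito,Sofia} {Tokyo} {Hanoi}
Lima–Sofia (6): skip — Sofia and Lima already connected.
Hanoi–Sofia (7): add. Components now {Paris} {Hanoi,Lima,Quito,Sofia} {Tokyo}
Paris–Tokyo (7): add. Components now {Paris,Tokyo} {Hanoi,Lima,Quito,Sofia}
Hanoi–Quito (9): skip — Hanoi and Quito already connected.
Lima–Paris (12): add. Components now {Hanoi,Lima,Paris,Quito,Sofia,Tokyo}
Edges rejected before the tree was complete: 2.

2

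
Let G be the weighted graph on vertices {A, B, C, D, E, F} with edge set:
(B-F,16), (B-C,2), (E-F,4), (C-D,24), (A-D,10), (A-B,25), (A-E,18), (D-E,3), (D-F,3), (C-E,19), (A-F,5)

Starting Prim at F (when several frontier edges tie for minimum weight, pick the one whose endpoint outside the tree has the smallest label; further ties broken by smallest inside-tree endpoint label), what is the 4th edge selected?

B-F

Prim's algorithm from F:
Step 1: frontier [D-F 3, E-F 4, A-F 5, B-F 16] → take D-F (3); add D.
Step 2: frontier [D-E 3, A-D 10, C-D 24, E-F 4, A-F 5, B-F 16] → take D-E (3); add E.
Step 3: frontier [A-D 10, C-D 24, A-E 18, C-E 19, A-F 5, B-F 16] → take A-F (5); add A.
Step 4: frontier [A-B 25, C-D 24, C-E 19, B-F 16] → take B-F (16); add B.
Step 5: frontier [B-C 2, C-D 24, C-E 19] → take B-C (2); add C.
The 4th edge added is B-F.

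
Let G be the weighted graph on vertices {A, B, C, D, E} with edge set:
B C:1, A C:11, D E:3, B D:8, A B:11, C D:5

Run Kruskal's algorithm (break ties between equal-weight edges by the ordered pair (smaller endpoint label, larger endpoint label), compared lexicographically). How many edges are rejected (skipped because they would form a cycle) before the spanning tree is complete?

Sort edges by weight, then run Kruskal:
B C (1): add. Components now {A} {B,C} {D} {E}
D E (3): add. Components now {A} {B,C} {D,E}
C D (5): add. Components now {A} {B,C,D,E}
B D (8): skip — B and D already connected.
A B (11): add. Components now {A,B,C,D,E}
Edges rejected before the tree was complete: 1.

1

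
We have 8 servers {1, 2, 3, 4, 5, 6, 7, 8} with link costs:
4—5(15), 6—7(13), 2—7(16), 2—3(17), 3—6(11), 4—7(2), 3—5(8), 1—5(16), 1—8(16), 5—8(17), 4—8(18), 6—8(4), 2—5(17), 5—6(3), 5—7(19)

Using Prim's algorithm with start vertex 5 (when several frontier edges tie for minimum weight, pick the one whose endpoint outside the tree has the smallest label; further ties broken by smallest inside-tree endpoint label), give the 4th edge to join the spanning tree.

6-7

Prim, starting at 5.
Step 1: cheapest edge leaving the tree is 5—6 (3); add 6.
Step 2: cheapest edge leaving the tree is 6—8 (4); add 8.
Step 3: cheapest edge leaving the tree is 3—5 (8); add 3.
Step 4: cheapest edge leaving the tree is 6—7 (13); add 7.
Step 5: cheapest edge leaving the tree is 4—7 (2); add 4.
Step 6: cheapest edge leaving the tree is 1—5 (16); add 1.
Step 7: cheapest edge leaving the tree is 2—7 (16); add 2.
The 4th edge added is 6—7.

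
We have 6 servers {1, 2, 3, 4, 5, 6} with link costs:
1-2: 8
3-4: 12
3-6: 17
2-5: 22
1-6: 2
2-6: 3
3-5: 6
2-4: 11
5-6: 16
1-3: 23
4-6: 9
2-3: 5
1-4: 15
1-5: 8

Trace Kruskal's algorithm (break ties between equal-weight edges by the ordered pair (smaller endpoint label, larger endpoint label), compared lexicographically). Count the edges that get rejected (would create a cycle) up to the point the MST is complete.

2

Kruskal's algorithm — process edges by increasing weight (ties by edge label):
1-6 (2): add — endpoints in different components.
2-6 (3): add — endpoints in different components.
2-3 (5): add — endpoints in different components.
3-5 (6): add — endpoints in different components.
1-2 (8): skip — 1 and 2 already connected.
1-5 (8): skip — 1 and 5 already connected.
4-6 (9): add — endpoints in different components.
Edges rejected before the tree was complete: 2.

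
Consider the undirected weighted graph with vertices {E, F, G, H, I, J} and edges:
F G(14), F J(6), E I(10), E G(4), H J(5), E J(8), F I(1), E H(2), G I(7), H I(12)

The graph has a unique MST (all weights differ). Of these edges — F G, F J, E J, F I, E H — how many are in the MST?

3

Kruskal's algorithm — process edges by increasing weight (ties by edge label):
F I (1): add — endpoints in different components.
E H (2): add — endpoints in different components.
E G (4): add — endpoints in different components.
H J (5): add — endpoints in different components.
F J (6): add — endpoints in different components.
MST edge set: {F I, E H, E G, H J, F J}.
Of the listed edges, {F J, F I, E H} are in the MST → 3.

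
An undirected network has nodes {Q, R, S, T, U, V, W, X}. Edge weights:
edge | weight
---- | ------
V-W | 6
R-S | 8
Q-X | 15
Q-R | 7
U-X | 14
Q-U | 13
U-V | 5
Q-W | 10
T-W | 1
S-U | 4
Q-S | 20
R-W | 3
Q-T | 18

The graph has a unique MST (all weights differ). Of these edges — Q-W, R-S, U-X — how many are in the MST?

1

Sort edges by weight, then run Kruskal:
T-W (1): add — endpoints in different components.
R-W (3): add — endpoints in different components.
S-U (4): add — endpoints in different components.
U-V (5): add — endpoints in different components.
V-W (6): add — endpoints in different components.
Q-R (7): add — endpoints in different components.
R-S (8): skip — R and S already connected.
Q-W (10): skip — Q and W already connected.
Q-U (13): skip — Q and U already connected.
U-X (14): add — endpoints in different components.
MST edge set: {T-W, R-W, S-U, U-V, V-W, Q-R, U-X}.
Of the listed edges, {U-X} are in the MST → 1.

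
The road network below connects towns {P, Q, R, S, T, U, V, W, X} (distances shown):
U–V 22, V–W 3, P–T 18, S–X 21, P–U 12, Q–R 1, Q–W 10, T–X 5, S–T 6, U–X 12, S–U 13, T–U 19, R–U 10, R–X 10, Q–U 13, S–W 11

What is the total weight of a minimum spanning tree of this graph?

57

Sort edges by weight, then run Kruskal:
Q–R (1): add — endpoints in different components.
V–W (3): add — endpoints in different components.
T–X (5): add — endpoints in different components.
S–T (6): add — endpoints in different components.
Q–W (10): add — endpoints in different components.
R–U (10): add — endpoints in different components.
R–X (10): add — endpoints in different components.
S–W (11): skip — W and S already connected.
P–U (12): add — endpoints in different components.
MST edges: Q–R, V–W, T–X, S–T, Q–W, R–U, R–X, P–U; total weight 1+3+5+6+10+10+10+12 = 57.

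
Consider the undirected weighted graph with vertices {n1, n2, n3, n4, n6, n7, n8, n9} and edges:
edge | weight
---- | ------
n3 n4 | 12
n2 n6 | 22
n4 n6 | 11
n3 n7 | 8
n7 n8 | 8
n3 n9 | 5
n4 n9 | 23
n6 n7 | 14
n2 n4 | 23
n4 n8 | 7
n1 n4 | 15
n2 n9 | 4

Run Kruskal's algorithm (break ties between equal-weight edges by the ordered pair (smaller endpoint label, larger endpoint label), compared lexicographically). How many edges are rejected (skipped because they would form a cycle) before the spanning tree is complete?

Sort edges by weight, then run Kruskal:
n2 n9 (4): add — endpoints in different components.
n3 n9 (5): add — endpoints in different components.
n4 n8 (7): add — endpoints in different components.
n3 n7 (8): add — endpoints in different components.
n7 n8 (8): add — endpoints in different components.
n4 n6 (11): add — endpoints in different components.
n3 n4 (12): skip — n4 and n3 already connected.
n6 n7 (14): skip — n6 and n7 already connected.
n1 n4 (15): add — endpoints in different components.
Edges rejected before the tree was complete: 2.

2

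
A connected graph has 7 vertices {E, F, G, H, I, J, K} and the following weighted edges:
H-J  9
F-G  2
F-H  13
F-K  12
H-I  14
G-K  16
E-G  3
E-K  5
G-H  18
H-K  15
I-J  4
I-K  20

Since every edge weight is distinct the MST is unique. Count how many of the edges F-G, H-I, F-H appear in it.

Kruskal: consider edges lightest-first.
F-G (2): add — endpoints in different components.
E-G (3): add — endpoints in different components.
I-J (4): add — endpoints in different components.
E-K (5): add — endpoints in different components.
H-J (9): add — endpoints in different components.
F-K (12): skip — F and K already connected.
F-H (13): add — endpoints in different components.
MST edge set: {F-G, E-G, I-J, E-K, H-J, F-H}.
Of the listed edges, {F-G, F-H} are in the MST → 2.

2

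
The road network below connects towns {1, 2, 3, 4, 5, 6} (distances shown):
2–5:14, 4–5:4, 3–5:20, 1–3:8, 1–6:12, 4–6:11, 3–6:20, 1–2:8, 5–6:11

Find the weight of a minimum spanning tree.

43

Prim, starting at 3.
Step 1: frontier [1–3 8, 3–5 20, 3–6 20] → take 1–3 (8); add 1.
Step 2: frontier [1–2 8, 1–6 12, 3–5 20, 3–6 20] → take 1–2 (8); add 2.
Step 3: frontier [1–6 12, 2–5 14, 3–5 20, 3–6 20] → take 1–6 (12); add 6.
Step 4: frontier [2–5 14, 3–5 20, 4–6 11, 5–6 11] → take 4–6 (11); add 4.
Step 5: frontier [2–5 14, 3–5 20, 4–5 4, 5–6 11] → take 4–5 (4); add 5.
MST edges: 1–3, 1–2, 1–6, 4–6, 4–5; total weight 8+8+12+11+4 = 43.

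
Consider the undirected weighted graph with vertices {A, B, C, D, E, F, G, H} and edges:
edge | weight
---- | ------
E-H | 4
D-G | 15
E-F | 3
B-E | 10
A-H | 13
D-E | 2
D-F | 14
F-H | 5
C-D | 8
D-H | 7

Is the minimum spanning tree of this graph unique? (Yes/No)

Kruskal's algorithm — process edges by increasing weight (ties by edge label):
D-E (2): add — endpoints in different components.
E-F (3): add — endpoints in different components.
E-H (4): add — endpoints in different components.
F-H (5): skip — F and H already connected.
D-H (7): skip — D and H already connected.
C-D (8): add — endpoints in different components.
B-E (10): add — endpoints in different components.
A-H (13): add — endpoints in different components.
D-F (14): skip — D and F already connected.
D-G (15): add — endpoints in different components.
Every non-tree edge has weight strictly greater than the heaviest edge on the tree path between its endpoints, so the MST is unique.

Yes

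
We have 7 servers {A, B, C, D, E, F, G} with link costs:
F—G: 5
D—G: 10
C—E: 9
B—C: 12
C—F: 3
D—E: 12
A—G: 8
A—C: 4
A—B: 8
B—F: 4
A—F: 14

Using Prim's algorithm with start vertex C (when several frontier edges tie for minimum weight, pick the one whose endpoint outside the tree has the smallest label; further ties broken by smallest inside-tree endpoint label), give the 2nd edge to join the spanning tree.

Grow the tree from C using Prim:
Step 1: cheapest edge leaving the tree is C—F (3); add F.
Step 2: cheapest edge leaving the tree is A—C (4); add A.
Step 3: cheapest edge leaving the tree is B—F (4); add B.
Step 4: cheapest edge leaving the tree is F—G (5); add G.
Step 5: cheapest edge leaving the tree is C—E (9); add E.
Step 6: cheapest edge leaving the tree is D—G (10); add D.
The 2nd edge added is A—C.

A-C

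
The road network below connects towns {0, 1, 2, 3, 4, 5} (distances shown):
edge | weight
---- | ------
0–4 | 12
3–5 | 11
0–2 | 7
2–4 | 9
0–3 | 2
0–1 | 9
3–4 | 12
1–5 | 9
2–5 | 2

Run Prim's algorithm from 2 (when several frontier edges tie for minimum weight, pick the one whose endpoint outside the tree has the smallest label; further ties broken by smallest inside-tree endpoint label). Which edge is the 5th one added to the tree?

2-4

Prim, starting at 2.
Step 1: frontier [2–5 2, 0–2 7, 2–4 9] → take 2–5 (2); add 5.
Step 2: frontier [0–2 7, 2–4 9, 1–5 9, 3–5 11] → take 0–2 (7); add 0.
Step 3: frontier [0–3 2, 0–1 9, 0–4 12, 2–4 9, 1–5 9, 3–5 11] → take 0–3 (2); add 3.
Step 4: frontier [0–1 9, 0–4 12, 2–4 9, 3–4 12, 1–5 9] → take 0–1 (9); add 1.
Step 5: frontier [0–4 12, 2–4 9, 3–4 12] → take 2–4 (9); add 4.
The 5th edge added is 2–4.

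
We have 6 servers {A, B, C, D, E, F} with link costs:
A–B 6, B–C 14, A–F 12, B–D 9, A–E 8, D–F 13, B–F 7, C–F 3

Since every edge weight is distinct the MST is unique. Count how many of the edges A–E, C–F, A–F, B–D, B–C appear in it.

Sort edges by weight, then run Kruskal:
C–F (3): add. Components now {A} {B} {C,F} {D} {E}
A–B (6): add. Components now {A,B} {C,F} {D} {E}
B–F (7): add. Components now {A,B,C,F} {D} {E}
A–E (8): add. Components now {A,B,C,E,F} {D}
B–D (9): add. Components now {A,B,C,D,E,F}
MST edge set: {C–F, A–B, B–F, A–E, B–D}.
Of the listed edges, {A–E, C–F, B–D} are in the MST → 3.

3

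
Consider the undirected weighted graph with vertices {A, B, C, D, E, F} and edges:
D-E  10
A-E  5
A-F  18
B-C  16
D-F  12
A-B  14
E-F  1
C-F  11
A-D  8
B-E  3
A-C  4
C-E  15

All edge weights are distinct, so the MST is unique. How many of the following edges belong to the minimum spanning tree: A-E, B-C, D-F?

1

Sort edges by weight, then run Kruskal:
E-F (1): add. Components now {A} {B} {C} {D} {E,F}
B-E (3): add. Components now {A} {B,E,F} {C} {D}
A-C (4): add. Components now {A,C} {B,E,F} {D}
A-E (5): add. Components now {A,B,C,E,F} {D}
A-D (8): add. Components now {A,B,C,D,E,F}
MST edge set: {E-F, B-E, A-C, A-E, A-D}.
Of the listed edges, {A-E} are in the MST → 1.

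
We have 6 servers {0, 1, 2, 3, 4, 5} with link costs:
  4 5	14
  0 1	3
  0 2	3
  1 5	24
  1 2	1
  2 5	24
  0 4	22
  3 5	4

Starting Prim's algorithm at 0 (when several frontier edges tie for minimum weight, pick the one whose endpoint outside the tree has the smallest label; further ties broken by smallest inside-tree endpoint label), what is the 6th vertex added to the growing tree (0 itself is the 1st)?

3

Prim, starting at 0.
Step 1: frontier [0 1 3, 0 2 3, 0 4 22] → take 0 1 (3); add 1.
Step 2: frontier [0 2 3, 0 4 22, 1 2 1, 1 5 24] → take 1 2 (1); add 2.
Step 3: frontier [0 4 22, 1 5 24, 2 5 24] → take 0 4 (22); add 4.
Step 4: frontier [1 5 24, 2 5 24, 4 5 14] → take 4 5 (14); add 5.
Step 5: frontier [3 5 4] → take 3 5 (4); add 3.
Vertex order: 0, 1, 2, 4, 5, 3. The 6th vertex is 3.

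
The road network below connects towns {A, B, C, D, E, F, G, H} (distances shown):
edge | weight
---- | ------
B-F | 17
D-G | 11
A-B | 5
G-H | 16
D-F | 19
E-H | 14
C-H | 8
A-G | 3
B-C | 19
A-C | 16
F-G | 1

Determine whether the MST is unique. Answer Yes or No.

Sort edges by weight, then run Kruskal:
F-G (1): add — endpoints in different components.
A-G (3): add — endpoints in different components.
A-B (5): add — endpoints in different components.
C-H (8): add — endpoints in different components.
D-G (11): add — endpoints in different components.
E-H (14): add — endpoints in different components.
A-C (16): add — endpoints in different components.
Non-tree edge G-H has weight 16, equal to the heaviest edge on its tree cycle — swapping gives another MST of the same weight. Not unique.

No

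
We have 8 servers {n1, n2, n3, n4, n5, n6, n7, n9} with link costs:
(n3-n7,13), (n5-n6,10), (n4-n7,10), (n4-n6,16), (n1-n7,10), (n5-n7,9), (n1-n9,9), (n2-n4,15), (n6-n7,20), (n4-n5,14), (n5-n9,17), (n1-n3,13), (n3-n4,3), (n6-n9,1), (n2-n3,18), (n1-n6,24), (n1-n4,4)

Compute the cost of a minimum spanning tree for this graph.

Sort edges by weight, then run Kruskal:
n6-n9 (1): add — endpoints in different components.
n3-n4 (3): add — endpoints in different components.
n1-n4 (4): add — endpoints in different components.
n1-n9 (9): add — endpoints in different components.
n5-n7 (9): add — endpoints in different components.
n1-n7 (10): add — endpoints in different components.
n4-n7 (10): skip — n7 and n4 already connected.
n5-n6 (10): skip — n6 and n5 already connected.
n1-n3 (13): skip — n3 and n1 already connected.
n3-n7 (13): skip — n3 and n7 already connected.
n4-n5 (14): skip — n4 and n5 already connected.
n2-n4 (15): add — endpoints in different components.
MST edges: n6-n9, n3-n4, n1-n4, n1-n9, n5-n7, n1-n7, n2-n4; total weight 1+3+4+9+9+10+15 = 51.

51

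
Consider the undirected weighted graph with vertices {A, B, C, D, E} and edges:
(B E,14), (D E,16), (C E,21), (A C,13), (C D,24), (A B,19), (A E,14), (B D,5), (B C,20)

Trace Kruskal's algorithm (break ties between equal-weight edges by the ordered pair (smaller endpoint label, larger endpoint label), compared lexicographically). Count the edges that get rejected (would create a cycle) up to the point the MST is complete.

0

Kruskal's algorithm — process edges by increasing weight (ties by edge label):
B D (5): add — endpoints in different components.
A C (13): add — endpoints in different components.
A E (14): add — endpoints in different components.
B E (14): add — endpoints in different components.
Edges rejected before the tree was complete: 0.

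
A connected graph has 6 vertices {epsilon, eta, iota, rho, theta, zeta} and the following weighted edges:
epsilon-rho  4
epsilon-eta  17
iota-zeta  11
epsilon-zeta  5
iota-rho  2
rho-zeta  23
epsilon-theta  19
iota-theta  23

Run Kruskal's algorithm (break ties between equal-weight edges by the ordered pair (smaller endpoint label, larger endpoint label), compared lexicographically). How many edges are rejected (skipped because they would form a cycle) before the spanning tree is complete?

Sort edges by weight, then run Kruskal:
iota-rho (2): add — endpoints in different components.
epsilon-rho (4): add — endpoints in different components.
epsilon-zeta (5): add — endpoints in different components.
iota-zeta (11): skip — zeta and iota already connected.
epsilon-eta (17): add — endpoints in different components.
epsilon-theta (19): add — endpoints in different components.
Edges rejected before the tree was complete: 1.

1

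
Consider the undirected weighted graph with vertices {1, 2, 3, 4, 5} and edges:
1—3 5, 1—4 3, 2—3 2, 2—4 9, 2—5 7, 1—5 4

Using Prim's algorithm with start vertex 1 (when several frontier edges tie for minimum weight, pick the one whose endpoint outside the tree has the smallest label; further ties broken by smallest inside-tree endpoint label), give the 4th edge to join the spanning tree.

Prim's algorithm from 1:
Step 1: cheapest edge leaving the tree is 1—4 (3); add 4.
Step 2: cheapest edge leaving the tree is 1—5 (4); add 5.
Step 3: cheapest edge leaving the tree is 1—3 (5); add 3.
Step 4: cheapest edge leaving the tree is 2—3 (2); add 2.
The 4th edge added is 2—3.

2-3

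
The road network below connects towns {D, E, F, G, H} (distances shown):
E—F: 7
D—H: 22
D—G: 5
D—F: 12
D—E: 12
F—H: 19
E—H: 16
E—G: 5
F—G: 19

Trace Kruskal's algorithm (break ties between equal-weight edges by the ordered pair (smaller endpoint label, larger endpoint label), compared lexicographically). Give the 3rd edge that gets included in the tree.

E-F

Sort edges by weight, then run Kruskal:
D—G (5): add — endpoints in different components.
E—G (5): add — endpoints in different components.
E—F (7): add — endpoints in different components.
D—E (12): skip — D and E already connected.
D—F (12): skip — D and F already connected.
E—H (16): add — endpoints in different components.
The 3rd edge added is E—F.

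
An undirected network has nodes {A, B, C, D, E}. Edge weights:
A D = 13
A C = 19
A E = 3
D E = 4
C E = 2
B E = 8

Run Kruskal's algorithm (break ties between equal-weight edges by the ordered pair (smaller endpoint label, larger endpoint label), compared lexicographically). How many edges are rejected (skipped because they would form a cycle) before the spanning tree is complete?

0

Kruskal: consider edges lightest-first.
C E (2): add — endpoints in different components.
A E (3): add — endpoints in different components.
D E (4): add — endpoints in different components.
B E (8): add — endpoints in different components.
Edges rejected before the tree was complete: 0.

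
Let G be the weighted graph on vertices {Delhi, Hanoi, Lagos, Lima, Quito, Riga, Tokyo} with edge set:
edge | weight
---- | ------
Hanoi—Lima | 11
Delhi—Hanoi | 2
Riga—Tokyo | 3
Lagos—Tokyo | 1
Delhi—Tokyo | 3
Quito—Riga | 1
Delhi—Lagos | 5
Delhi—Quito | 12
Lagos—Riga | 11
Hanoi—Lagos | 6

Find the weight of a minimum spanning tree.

Kruskal's algorithm — process edges by increasing weight (ties by edge label):
Lagos—Tokyo (1): add. Components now {Quito} {Lagos,Tokyo} {Hanoi} {Delhi} {Riga} {Lima}
Quito—Riga (1): add. Components now {Quito,Riga} {Lagos,Tokyo} {Hanoi} {Delhi} {Lima}
Delhi—Hanoi (2): add. Components now {Quito,Riga} {Lagos,Tokyo} {Delhi,Hanoi} {Lima}
Delhi—Tokyo (3): add. Components now {Quito,Riga} {Delhi,Hanoi,Lagos,Tokyo} {Lima}
Riga—Tokyo (3): add. Components now {Delhi,Hanoi,Lagos,Quito,Riga,Tokyo} {Lima}
Delhi—Lagos (5): skip — Delhi and Lagos already connected.
Hanoi—Lagos (6): skip — Hanoi and Lagos already connected.
Hanoi—Lima (11): add. Components now {Delhi,Hanoi,Lagos,Lima,Quito,Riga,Tokyo}
MST edges: Lagos—Tokyo, Quito—Riga, Delhi—Hanoi, Delhi—Tokyo, Riga—Tokyo, Hanoi—Lima; total weight 1+1+2+3+3+11 = 21.

21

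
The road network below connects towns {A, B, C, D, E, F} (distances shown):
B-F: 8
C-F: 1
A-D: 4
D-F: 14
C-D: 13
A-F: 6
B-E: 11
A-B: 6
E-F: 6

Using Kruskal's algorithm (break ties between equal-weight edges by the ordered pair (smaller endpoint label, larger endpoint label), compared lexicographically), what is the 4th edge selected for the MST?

Kruskal's algorithm — process edges by increasing weight (ties by edge label):
C-F (1): add. Components now {A} {B} {C,F} {D} {E}
A-D (4): add. Components now {A,D} {B} {C,F} {E}
A-B (6): add. Components now {A,B,D} {C,F} {E}
A-F (6): add. Components now {A,B,C,D,F} {E}
E-F (6): add. Components now {A,B,C,D,E,F}
The 4th edge added is A-F.

A-F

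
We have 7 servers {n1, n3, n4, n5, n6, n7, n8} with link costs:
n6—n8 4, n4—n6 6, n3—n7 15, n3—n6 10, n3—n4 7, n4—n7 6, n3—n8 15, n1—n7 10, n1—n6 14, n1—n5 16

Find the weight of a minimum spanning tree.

49

Prim's algorithm from n6:
Step 1: cheapest edge leaving the tree is n6—n8 (4); add n8.
Step 2: cheapest edge leaving the tree is n4—n6 (6); add n4.
Step 3: cheapest edge leaving the tree is n4—n7 (6); add n7.
Step 4: cheapest edge leaving the tree is n3—n4 (7); add n3.
Step 5: cheapest edge leaving the tree is n1—n7 (10); add n1.
Step 6: cheapest edge leaving the tree is n1—n5 (16); add n5.
MST edges: n6—n8, n4—n6, n4—n7, n3—n4, n1—n7, n1—n5; total weight 4+6+6+7+10+16 = 49.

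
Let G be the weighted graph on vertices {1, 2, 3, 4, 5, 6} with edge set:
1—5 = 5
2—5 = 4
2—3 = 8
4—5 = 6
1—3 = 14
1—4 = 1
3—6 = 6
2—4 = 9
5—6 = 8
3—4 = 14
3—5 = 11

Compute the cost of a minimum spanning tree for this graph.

Grow the tree from 5 using Prim:
Step 1: cheapest edge leaving the tree is 2—5 (4); add 2.
Step 2: cheapest edge leaving the tree is 1—5 (5); add 1.
Step 3: cheapest edge leaving the tree is 1—4 (1); add 4.
Step 4: cheapest edge leaving the tree is 2—3 (8); add 3.
Step 5: cheapest edge leaving the tree is 3—6 (6); add 6.
MST edges: 2—5, 1—5, 1—4, 2—3, 3—6; total weight 4+5+1+8+6 = 24.

24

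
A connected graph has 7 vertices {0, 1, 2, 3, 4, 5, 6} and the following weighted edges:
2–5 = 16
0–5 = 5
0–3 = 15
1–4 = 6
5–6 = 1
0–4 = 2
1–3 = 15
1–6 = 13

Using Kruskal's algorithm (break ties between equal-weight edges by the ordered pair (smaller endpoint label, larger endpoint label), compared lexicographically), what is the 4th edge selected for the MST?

1-4

Kruskal's algorithm — process edges by increasing weight (ties by edge label):
5–6 (1): add — endpoints in different components.
0–4 (2): add — endpoints in different components.
0–5 (5): add — endpoints in different components.
1–4 (6): add — endpoints in different components.
1–6 (13): skip — 1 and 6 already connected.
0–3 (15): add — endpoints in different components.
1–3 (15): skip — 1 and 3 already connected.
2–5 (16): add — endpoints in different components.
The 4th edge added is 1–4.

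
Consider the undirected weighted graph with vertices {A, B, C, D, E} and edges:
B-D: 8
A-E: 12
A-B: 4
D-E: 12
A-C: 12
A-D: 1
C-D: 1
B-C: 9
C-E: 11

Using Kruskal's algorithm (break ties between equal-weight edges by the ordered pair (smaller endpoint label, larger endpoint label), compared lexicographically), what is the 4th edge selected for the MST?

C-E

Kruskal's algorithm — process edges by increasing weight (ties by edge label):
A-D (1): add. Components now {A,D} {B} {C} {E}
C-D (1): add. Components now {A,C,D} {B} {E}
A-B (4): add. Components now {A,B,C,D} {E}
B-D (8): skip — B and D already connected.
B-C (9): skip — B and C already connected.
C-E (11): add. Components now {A,B,C,D,E}
The 4th edge added is C-E.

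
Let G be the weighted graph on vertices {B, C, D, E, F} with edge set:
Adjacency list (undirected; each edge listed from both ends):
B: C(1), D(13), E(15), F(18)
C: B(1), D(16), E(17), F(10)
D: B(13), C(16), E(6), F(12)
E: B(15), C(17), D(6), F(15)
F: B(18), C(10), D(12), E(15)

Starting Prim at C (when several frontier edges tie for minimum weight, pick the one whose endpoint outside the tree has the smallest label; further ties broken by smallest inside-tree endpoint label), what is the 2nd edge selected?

Grow the tree from C using Prim:
Step 1: frontier [B—C 1, C—F 10, C—D 16, C—E 17] → take B—C (1); add B.
Step 2: frontier [B—D 13, B—E 15, B—F 18, C—F 10, C—D 16, C—E 17] → take C—F (10); add F.
Step 3: frontier [B—D 13, B—E 15, C—D 16, C—E 17, D—F 12, E—F 15] → take D—F (12); add D.
Step 4: frontier [B—E 15, C—E 17, D—E 6, E—F 15] → take D—E (6); add E.
The 2nd edge added is C—F.

C-F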